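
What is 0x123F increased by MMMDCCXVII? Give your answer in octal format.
Convert 0x123F (hexadecimal) → 1×4096 + 2×256 + 3×16 + 15 = 4671 (decimal)
Convert MMMDCCXVII (Roman numeral) → 1000 + 1000 + 1000 + 500 + 100 + 100 + 10 + 5 + 1 + 1 = 3717 (decimal)
Compute 4671 + 3717 = 8388
Convert 8388 (decimal) → 8388 = 2×4096 + 3×64 + 4 → 0o20304 (octal)
0o20304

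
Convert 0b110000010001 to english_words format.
Convert 0b110000010001 (binary) → 2048 + 1024 + 16 + 1 = 3089 (decimal)
Convert 3089 (decimal) → 3089 = 3×1000 + 89 → three thousand eighty-nine (English words)
three thousand eighty-nine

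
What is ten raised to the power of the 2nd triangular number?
Convert ten (English words) → 10 (decimal)
Convert the 2nd triangular number (triangular index) → 2×3/2 = 3 (decimal)
Compute 10 ^ 3 = 1000
1000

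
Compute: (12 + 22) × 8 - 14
Parentheses first: 12 + 22 = 34
Multiply: 34 × 8 = 272
Subtract: 272 - 14 = 258
258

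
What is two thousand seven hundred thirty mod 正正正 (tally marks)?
Convert two thousand seven hundred thirty (English words) → 2×1000 + 7×100 + 30 = 2730 (decimal)
Convert 正正正 (tally marks) → 5 + 5 + 5 = 15 (decimal)
Compute 2730 mod 15 = 0
0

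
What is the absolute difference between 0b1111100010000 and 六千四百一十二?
Convert 0b1111100010000 (binary) → 4096 + 2048 + 1024 + 512 + 256 + 16 = 7952 (decimal)
Convert 六千四百一十二 (Chinese numeral) → 6×1000 + 4×100 + 1×10 + 2 = 6412 (decimal)
Compute |7952 - 6412| = 1540
1540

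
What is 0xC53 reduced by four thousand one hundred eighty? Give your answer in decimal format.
Convert 0xC53 (hexadecimal) → 12×256 + 5×16 + 3 = 3155 (decimal)
Convert four thousand one hundred eighty (English words) → 4×1000 + 1×100 + 80 = 4180 (decimal)
Compute 3155 - 4180 = -1025
-1025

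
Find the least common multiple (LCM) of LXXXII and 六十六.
Convert LXXXII (Roman numeral) → 50 + 10 + 10 + 10 + 1 + 1 = 82 (decimal)
Convert 六十六 (Chinese numeral) → 6×10 + 6 = 66 (decimal)
Compute lcm(82, 66) = 2706
2706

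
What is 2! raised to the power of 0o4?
Convert 2! (factorial) → 2 (decimal)
Convert 0o4 (octal) → 4 (decimal)
Compute 2 ^ 4 = 16
16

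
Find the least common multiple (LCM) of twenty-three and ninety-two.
Convert twenty-three (English words) → 23 (decimal)
Convert ninety-two (English words) → 92 (decimal)
Compute lcm(23, 92) = 92
92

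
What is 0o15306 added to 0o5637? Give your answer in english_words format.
Convert 0o15306 (octal) → 1×4096 + 5×512 + 3×64 + 6 = 6854 (decimal)
Convert 0o5637 (octal) → 5×512 + 6×64 + 3×8 + 7 = 2975 (decimal)
Compute 6854 + 2975 = 9829
Convert 9829 (decimal) → 9829 = 9×1000 + 8×100 + 29 → nine thousand eight hundred twenty-nine (English words)
nine thousand eight hundred twenty-nine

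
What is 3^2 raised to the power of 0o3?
Convert 3^2 (power) → 9 (decimal)
Convert 0o3 (octal) → 3 (decimal)
Compute 9 ^ 3 = 729
729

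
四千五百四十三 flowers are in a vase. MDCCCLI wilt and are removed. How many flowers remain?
Convert 四千五百四十三 (Chinese numeral) → 4×1000 + 5×100 + 4×10 + 3 = 4543 (decimal)
Convert MDCCCLI (Roman numeral) → 1000 + 500 + 100 + 100 + 100 + 50 + 1 = 1851 (decimal)
Compute 4543 - 1851 = 2692
2692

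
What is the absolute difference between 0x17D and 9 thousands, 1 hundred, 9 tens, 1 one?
Convert 0x17D (hexadecimal) → 1×256 + 7×16 + 13 = 381 (decimal)
Convert 9 thousands, 1 hundred, 9 tens, 1 one (place-value notation) → 9×1000 + 1×100 + 9×10 + 1 = 9191 (decimal)
Compute |381 - 9191| = 8810
8810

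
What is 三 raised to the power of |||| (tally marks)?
Convert 三 (Chinese numeral) → 3 (decimal)
Convert |||| (tally marks) → 4 (decimal)
Compute 3 ^ 4 = 81
81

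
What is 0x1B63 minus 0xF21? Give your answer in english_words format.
Convert 0x1B63 (hexadecimal) → 1×4096 + 11×256 + 6×16 + 3 = 7011 (decimal)
Convert 0xF21 (hexadecimal) → 15×256 + 2×16 + 1 = 3873 (decimal)
Compute 7011 - 3873 = 3138
Convert 3138 (decimal) → 3138 = 3×1000 + 1×100 + 38 → three thousand one hundred thirty-eight (English words)
three thousand one hundred thirty-eight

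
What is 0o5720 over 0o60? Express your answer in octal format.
Convert 0o5720 (octal) → 5×512 + 7×64 + 2×8 = 3024 (decimal)
Convert 0o60 (octal) → 6×8 = 48 (decimal)
Compute 3024 ÷ 48 = 63
Convert 63 (decimal) → 63 = 7×8 + 7 → 0o77 (octal)
0o77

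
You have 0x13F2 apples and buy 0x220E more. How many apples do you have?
Convert 0x13F2 (hexadecimal) → 1×4096 + 3×256 + 15×16 + 2 = 5106 (decimal)
Convert 0x220E (hexadecimal) → 2×4096 + 2×256 + 14 = 8718 (decimal)
Compute 5106 + 8718 = 13824
13824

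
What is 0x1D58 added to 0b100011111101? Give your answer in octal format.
Convert 0x1D58 (hexadecimal) → 1×4096 + 13×256 + 5×16 + 8 = 7512 (decimal)
Convert 0b100011111101 (binary) → 2048 + 128 + 64 + 32 + 16 + 8 + 4 + 1 = 2301 (decimal)
Compute 7512 + 2301 = 9813
Convert 9813 (decimal) → 9813 = 2×4096 + 3×512 + 1×64 + 2×8 + 5 → 0o23125 (octal)
0o23125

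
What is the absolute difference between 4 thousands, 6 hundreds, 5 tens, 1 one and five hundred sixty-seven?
Convert 4 thousands, 6 hundreds, 5 tens, 1 one (place-value notation) → 4×1000 + 6×100 + 5×10 + 1 = 4651 (decimal)
Convert five hundred sixty-seven (English words) → 5×100 + 67 = 567 (decimal)
Compute |4651 - 567| = 4084
4084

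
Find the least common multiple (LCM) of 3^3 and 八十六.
Convert 3^3 (power) → 27 (decimal)
Convert 八十六 (Chinese numeral) → 8×10 + 6 = 86 (decimal)
Compute lcm(27, 86) = 2322
2322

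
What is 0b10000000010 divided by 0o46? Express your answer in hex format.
Convert 0b10000000010 (binary) → 1024 + 2 = 1026 (decimal)
Convert 0o46 (octal) → 4×8 + 6 = 38 (decimal)
Compute 1026 ÷ 38 = 27
Convert 27 (decimal) → 27 = 1×16 + 11 → 0x1B (hexadecimal)
0x1B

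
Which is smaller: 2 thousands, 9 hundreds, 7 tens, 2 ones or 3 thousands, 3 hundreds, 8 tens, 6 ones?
Convert 2 thousands, 9 hundreds, 7 tens, 2 ones (place-value notation) → 2×1000 + 9×100 + 7×10 + 2 = 2972 (decimal)
Convert 3 thousands, 3 hundreds, 8 tens, 6 ones (place-value notation) → 3×1000 + 3×100 + 8×10 + 6 = 3386 (decimal)
Compare 2972 vs 3386: smaller = 2972
2972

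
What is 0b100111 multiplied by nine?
Convert 0b100111 (binary) → 32 + 4 + 2 + 1 = 39 (decimal)
Convert nine (English words) → 9 (decimal)
Compute 39 × 9 = 351
351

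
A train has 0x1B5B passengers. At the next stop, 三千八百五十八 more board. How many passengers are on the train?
Convert 0x1B5B (hexadecimal) → 1×4096 + 11×256 + 5×16 + 11 = 7003 (decimal)
Convert 三千八百五十八 (Chinese numeral) → 3×1000 + 8×100 + 5×10 + 8 = 3858 (decimal)
Compute 7003 + 3858 = 10861
10861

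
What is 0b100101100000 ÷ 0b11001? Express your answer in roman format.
Convert 0b100101100000 (binary) → 2048 + 256 + 64 + 32 = 2400 (decimal)
Convert 0b11001 (binary) → 16 + 8 + 1 = 25 (decimal)
Compute 2400 ÷ 25 = 96
Convert 96 (decimal) → 96 = 90 + 5 + 1 → XCVI (Roman numeral)
XCVI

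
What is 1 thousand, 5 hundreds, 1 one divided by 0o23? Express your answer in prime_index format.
Convert 1 thousand, 5 hundreds, 1 one (place-value notation) → 1×1000 + 5×100 + 1 = 1501 (decimal)
Convert 0o23 (octal) → 2×8 + 3 = 19 (decimal)
Compute 1501 ÷ 19 = 79
Convert 79 (decimal) → the 22nd prime (prime index)
the 22nd prime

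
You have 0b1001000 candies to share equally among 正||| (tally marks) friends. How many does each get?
Convert 0b1001000 (binary) → 64 + 8 = 72 (decimal)
Convert 正||| (tally marks) → 5 + 3 = 8 (decimal)
Compute 72 ÷ 8 = 9
9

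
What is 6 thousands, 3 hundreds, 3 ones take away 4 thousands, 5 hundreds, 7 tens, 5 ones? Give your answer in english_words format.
Convert 6 thousands, 3 hundreds, 3 ones (place-value notation) → 6×1000 + 3×100 + 3 = 6303 (decimal)
Convert 4 thousands, 5 hundreds, 7 tens, 5 ones (place-value notation) → 4×1000 + 5×100 + 7×10 + 5 = 4575 (decimal)
Compute 6303 - 4575 = 1728
Convert 1728 (decimal) → 1728 = 1×1000 + 7×100 + 28 → one thousand seven hundred twenty-eight (English words)
one thousand seven hundred twenty-eight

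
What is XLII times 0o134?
Convert XLII (Roman numeral) → 40 + 1 + 1 = 42 (decimal)
Convert 0o134 (octal) → 1×64 + 3×8 + 4 = 92 (decimal)
Compute 42 × 92 = 3864
3864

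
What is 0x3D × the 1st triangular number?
Convert 0x3D (hexadecimal) → 3×16 + 13 = 61 (decimal)
Convert the 1st triangular number (triangular index) → 1×2/2 = 1 (decimal)
Compute 61 × 1 = 61
61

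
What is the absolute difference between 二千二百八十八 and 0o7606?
Convert 二千二百八十八 (Chinese numeral) → 2×1000 + 2×100 + 8×10 + 8 = 2288 (decimal)
Convert 0o7606 (octal) → 7×512 + 6×64 + 6 = 3974 (decimal)
Compute |2288 - 3974| = 1686
1686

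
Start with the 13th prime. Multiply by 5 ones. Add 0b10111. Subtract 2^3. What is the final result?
Convert the 13th prime (prime index) → 41 (decimal)
Start: 41
Convert 5 ones (place-value notation) → 5 (decimal)
41 × 5 = 205
Convert 0b10111 (binary) → 16 + 4 + 2 + 1 = 23 (decimal)
205 + 23 = 228
Convert 2^3 (power) → 8 (decimal)
228 - 8 = 220
220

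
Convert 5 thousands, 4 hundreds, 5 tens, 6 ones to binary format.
Convert 5 thousands, 4 hundreds, 5 tens, 6 ones (place-value notation) → 5×1000 + 4×100 + 5×10 + 6 = 5456 (decimal)
Convert 5456 (decimal) → 5456 = 4096 + 1024 + 256 + 64 + 16 → 0b1010101010000 (binary)
0b1010101010000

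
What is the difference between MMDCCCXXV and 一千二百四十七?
Convert MMDCCCXXV (Roman numeral) → 1000 + 1000 + 500 + 100 + 100 + 100 + 10 + 10 + 5 = 2825 (decimal)
Convert 一千二百四十七 (Chinese numeral) → 1×1000 + 2×100 + 4×10 + 7 = 1247 (decimal)
Difference: |2825 - 1247| = 1578
1578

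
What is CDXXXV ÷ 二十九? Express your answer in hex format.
Convert CDXXXV (Roman numeral) → 400 + 10 + 10 + 10 + 5 = 435 (decimal)
Convert 二十九 (Chinese numeral) → 2×10 + 9 = 29 (decimal)
Compute 435 ÷ 29 = 15
Convert 15 (decimal) → 0xF (hexadecimal)
0xF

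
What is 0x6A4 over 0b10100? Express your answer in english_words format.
Convert 0x6A4 (hexadecimal) → 6×256 + 10×16 + 4 = 1700 (decimal)
Convert 0b10100 (binary) → 16 + 4 = 20 (decimal)
Compute 1700 ÷ 20 = 85
Convert 85 (decimal) → eighty-five (English words)
eighty-five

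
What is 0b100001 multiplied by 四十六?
Convert 0b100001 (binary) → 32 + 1 = 33 (decimal)
Convert 四十六 (Chinese numeral) → 4×10 + 6 = 46 (decimal)
Compute 33 × 46 = 1518
1518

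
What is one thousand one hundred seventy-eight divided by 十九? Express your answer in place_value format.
Convert one thousand one hundred seventy-eight (English words) → 1×1000 + 1×100 + 78 = 1178 (decimal)
Convert 十九 (Chinese numeral) → 1×10 + 9 = 19 (decimal)
Compute 1178 ÷ 19 = 62
Convert 62 (decimal) → 62 = 6×10 + 2 → 6 tens, 2 ones (place-value notation)
6 tens, 2 ones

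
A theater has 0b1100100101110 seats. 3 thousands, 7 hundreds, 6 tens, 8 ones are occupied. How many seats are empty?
Convert 0b1100100101110 (binary) → 4096 + 2048 + 256 + 32 + 8 + 4 + 2 = 6446 (decimal)
Convert 3 thousands, 7 hundreds, 6 tens, 8 ones (place-value notation) → 3×1000 + 7×100 + 6×10 + 8 = 3768 (decimal)
Compute 6446 - 3768 = 2678
2678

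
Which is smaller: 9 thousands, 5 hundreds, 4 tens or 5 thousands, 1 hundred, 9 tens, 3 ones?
Convert 9 thousands, 5 hundreds, 4 tens (place-value notation) → 9×1000 + 5×100 + 4×10 = 9540 (decimal)
Convert 5 thousands, 1 hundred, 9 tens, 3 ones (place-value notation) → 5×1000 + 1×100 + 9×10 + 3 = 5193 (decimal)
Compare 9540 vs 5193: smaller = 5193
5193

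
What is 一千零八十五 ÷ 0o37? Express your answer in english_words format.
Convert 一千零八十五 (Chinese numeral) → 1×1000 + 8×10 + 5 = 1085 (decimal)
Convert 0o37 (octal) → 3×8 + 7 = 31 (decimal)
Compute 1085 ÷ 31 = 35
Convert 35 (decimal) → thirty-five (English words)
thirty-five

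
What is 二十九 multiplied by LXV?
Convert 二十九 (Chinese numeral) → 2×10 + 9 = 29 (decimal)
Convert LXV (Roman numeral) → 50 + 10 + 5 = 65 (decimal)
Compute 29 × 65 = 1885
1885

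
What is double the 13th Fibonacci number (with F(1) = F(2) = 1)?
The 13th Fibonacci number (with F(1) = F(2) = 1): 1, 1, 2, 3, 5, 8, 13, 21, 34, 55, 89, 144, 233 → 233
Compute 233 × 2 = 466
466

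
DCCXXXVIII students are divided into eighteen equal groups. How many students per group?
Convert DCCXXXVIII (Roman numeral) → 500 + 100 + 100 + 10 + 10 + 10 + 5 + 1 + 1 + 1 = 738 (decimal)
Convert eighteen (English words) → 18 (decimal)
Compute 738 ÷ 18 = 41
41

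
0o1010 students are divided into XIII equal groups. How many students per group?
Convert 0o1010 (octal) → 1×512 + 1×8 = 520 (decimal)
Convert XIII (Roman numeral) → 10 + 1 + 1 + 1 = 13 (decimal)
Compute 520 ÷ 13 = 40
40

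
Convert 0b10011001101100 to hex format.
Convert 0b10011001101100 (binary) → 8192 + 1024 + 512 + 64 + 32 + 8 + 4 = 9836 (decimal)
Convert 9836 (decimal) → 9836 = 2×4096 + 6×256 + 6×16 + 12 → 0x266C (hexadecimal)
0x266C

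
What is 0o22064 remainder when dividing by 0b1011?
Convert 0o22064 (octal) → 2×4096 + 2×512 + 6×8 + 4 = 9268 (decimal)
Convert 0b1011 (binary) → 8 + 2 + 1 = 11 (decimal)
Compute 9268 mod 11 = 6
6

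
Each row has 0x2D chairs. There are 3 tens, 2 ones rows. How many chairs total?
Convert 0x2D (hexadecimal) → 2×16 + 13 = 45 (decimal)
Convert 3 tens, 2 ones (place-value notation) → 3×10 + 2 = 32 (decimal)
Compute 45 × 32 = 1440
1440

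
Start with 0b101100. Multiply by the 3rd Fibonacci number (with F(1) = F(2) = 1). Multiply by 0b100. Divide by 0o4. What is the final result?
Convert 0b101100 (binary) → 32 + 8 + 4 = 44 (decimal)
Start: 44
Convert the 3rd Fibonacci number (with F(1) = F(2) = 1) (Fibonacci index) → 1, 1, 2 → 2 (decimal)
44 × 2 = 88
Convert 0b100 (binary) → 4 (decimal)
88 × 4 = 352
Convert 0o4 (octal) → 4 (decimal)
352 ÷ 4 = 88
88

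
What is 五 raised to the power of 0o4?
Convert 五 (Chinese numeral) → 5 (decimal)
Convert 0o4 (octal) → 4 (decimal)
Compute 5 ^ 4 = 625
625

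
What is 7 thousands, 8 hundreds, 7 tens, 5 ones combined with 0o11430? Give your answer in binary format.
Convert 7 thousands, 8 hundreds, 7 tens, 5 ones (place-value notation) → 7×1000 + 8×100 + 7×10 + 5 = 7875 (decimal)
Convert 0o11430 (octal) → 1×4096 + 1×512 + 4×64 + 3×8 = 4888 (decimal)
Compute 7875 + 4888 = 12763
Convert 12763 (decimal) → 12763 = 8192 + 4096 + 256 + 128 + 64 + 16 + 8 + 2 + 1 → 0b11000111011011 (binary)
0b11000111011011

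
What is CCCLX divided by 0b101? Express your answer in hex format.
Convert CCCLX (Roman numeral) → 100 + 100 + 100 + 50 + 10 = 360 (decimal)
Convert 0b101 (binary) → 4 + 1 = 5 (decimal)
Compute 360 ÷ 5 = 72
Convert 72 (decimal) → 72 = 4×16 + 8 → 0x48 (hexadecimal)
0x48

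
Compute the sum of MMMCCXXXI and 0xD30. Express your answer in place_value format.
Convert MMMCCXXXI (Roman numeral) → 1000 + 1000 + 1000 + 100 + 100 + 10 + 10 + 10 + 1 = 3231 (decimal)
Convert 0xD30 (hexadecimal) → 13×256 + 3×16 = 3376 (decimal)
Compute 3231 + 3376 = 6607
Convert 6607 (decimal) → 6607 = 6×1000 + 6×100 + 7 → 6 thousands, 6 hundreds, 7 ones (place-value notation)
6 thousands, 6 hundreds, 7 ones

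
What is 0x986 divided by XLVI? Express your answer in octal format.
Convert 0x986 (hexadecimal) → 9×256 + 8×16 + 6 = 2438 (decimal)
Convert XLVI (Roman numeral) → 40 + 5 + 1 = 46 (decimal)
Compute 2438 ÷ 46 = 53
Convert 53 (decimal) → 53 = 6×8 + 5 → 0o65 (octal)
0o65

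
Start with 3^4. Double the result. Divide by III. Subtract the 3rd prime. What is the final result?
Convert 3^4 (power) → 81 (decimal)
Start: 81
81 × 2 = 162
Convert III (Roman numeral) → 1 + 1 + 1 = 3 (decimal)
162 ÷ 3 = 54
Convert the 3rd prime (prime index) → 5 (decimal)
54 - 5 = 49
49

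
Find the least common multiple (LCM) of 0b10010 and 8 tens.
Convert 0b10010 (binary) → 16 + 2 = 18 (decimal)
Convert 8 tens (place-value notation) → 8×10 = 80 (decimal)
Compute lcm(18, 80) = 720
720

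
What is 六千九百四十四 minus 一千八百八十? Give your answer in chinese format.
Convert 六千九百四十四 (Chinese numeral) → 6×1000 + 9×100 + 4×10 + 4 = 6944 (decimal)
Convert 一千八百八十 (Chinese numeral) → 1×1000 + 8×100 + 8×10 = 1880 (decimal)
Compute 6944 - 1880 = 5064
Convert 5064 (decimal) → 5064 = 5×1000 + 6×10 + 4 → 五千零六十四 (Chinese numeral)
五千零六十四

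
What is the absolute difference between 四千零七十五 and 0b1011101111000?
Convert 四千零七十五 (Chinese numeral) → 4×1000 + 7×10 + 5 = 4075 (decimal)
Convert 0b1011101111000 (binary) → 4096 + 1024 + 512 + 256 + 64 + 32 + 16 + 8 = 6008 (decimal)
Compute |4075 - 6008| = 1933
1933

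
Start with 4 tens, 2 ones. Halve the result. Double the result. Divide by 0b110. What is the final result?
Convert 4 tens, 2 ones (place-value notation) → 4×10 + 2 = 42 (decimal)
Start: 42
42 ÷ 2 = 21
21 × 2 = 42
Convert 0b110 (binary) → 4 + 2 = 6 (decimal)
42 ÷ 6 = 7
7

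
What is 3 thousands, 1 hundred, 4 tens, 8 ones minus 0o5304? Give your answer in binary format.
Convert 3 thousands, 1 hundred, 4 tens, 8 ones (place-value notation) → 3×1000 + 1×100 + 4×10 + 8 = 3148 (decimal)
Convert 0o5304 (octal) → 5×512 + 3×64 + 4 = 2756 (decimal)
Compute 3148 - 2756 = 392
Convert 392 (decimal) → 392 = 256 + 128 + 8 → 0b110001000 (binary)
0b110001000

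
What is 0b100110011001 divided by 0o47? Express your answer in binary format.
Convert 0b100110011001 (binary) → 2048 + 256 + 128 + 16 + 8 + 1 = 2457 (decimal)
Convert 0o47 (octal) → 4×8 + 7 = 39 (decimal)
Compute 2457 ÷ 39 = 63
Convert 63 (decimal) → 63 = 32 + 16 + 8 + 4 + 2 + 1 → 0b111111 (binary)
0b111111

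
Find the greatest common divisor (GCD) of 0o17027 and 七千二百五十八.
Convert 0o17027 (octal) → 1×4096 + 7×512 + 2×8 + 7 = 7703 (decimal)
Convert 七千二百五十八 (Chinese numeral) → 7×1000 + 2×100 + 5×10 + 8 = 7258 (decimal)
Compute gcd(7703, 7258) = 1
1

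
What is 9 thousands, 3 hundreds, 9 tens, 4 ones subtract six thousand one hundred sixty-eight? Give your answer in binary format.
Convert 9 thousands, 3 hundreds, 9 tens, 4 ones (place-value notation) → 9×1000 + 3×100 + 9×10 + 4 = 9394 (decimal)
Convert six thousand one hundred sixty-eight (English words) → 6×1000 + 1×100 + 68 = 6168 (decimal)
Compute 9394 - 6168 = 3226
Convert 3226 (decimal) → 3226 = 2048 + 1024 + 128 + 16 + 8 + 2 → 0b110010011010 (binary)
0b110010011010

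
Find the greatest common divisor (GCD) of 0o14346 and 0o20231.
Convert 0o14346 (octal) → 1×4096 + 4×512 + 3×64 + 4×8 + 6 = 6374 (decimal)
Convert 0o20231 (octal) → 2×4096 + 2×64 + 3×8 + 1 = 8345 (decimal)
Compute gcd(6374, 8345) = 1
1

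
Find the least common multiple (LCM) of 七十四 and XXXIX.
Convert 七十四 (Chinese numeral) → 7×10 + 4 = 74 (decimal)
Convert XXXIX (Roman numeral) → 10 + 10 + 10 + 9 = 39 (decimal)
Compute lcm(74, 39) = 2886
2886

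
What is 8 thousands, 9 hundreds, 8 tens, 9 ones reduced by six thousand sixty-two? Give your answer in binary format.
Convert 8 thousands, 9 hundreds, 8 tens, 9 ones (place-value notation) → 8×1000 + 9×100 + 8×10 + 9 = 8989 (decimal)
Convert six thousand sixty-two (English words) → 6×1000 + 62 = 6062 (decimal)
Compute 8989 - 6062 = 2927
Convert 2927 (decimal) → 2927 = 2048 + 512 + 256 + 64 + 32 + 8 + 4 + 2 + 1 → 0b101101101111 (binary)
0b101101101111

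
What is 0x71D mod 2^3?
Convert 0x71D (hexadecimal) → 7×256 + 1×16 + 13 = 1821 (decimal)
Convert 2^3 (power) → 8 (decimal)
Compute 1821 mod 8 = 5
5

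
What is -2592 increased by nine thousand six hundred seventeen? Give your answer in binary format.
Convert nine thousand six hundred seventeen (English words) → 9×1000 + 6×100 + 17 = 9617 (decimal)
Compute -2592 + 9617 = 7025
Convert 7025 (decimal) → 7025 = 4096 + 2048 + 512 + 256 + 64 + 32 + 16 + 1 → 0b1101101110001 (binary)
0b1101101110001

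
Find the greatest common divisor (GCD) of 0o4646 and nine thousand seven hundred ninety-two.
Convert 0o4646 (octal) → 4×512 + 6×64 + 4×8 + 6 = 2470 (decimal)
Convert nine thousand seven hundred ninety-two (English words) → 9×1000 + 7×100 + 92 = 9792 (decimal)
Compute gcd(2470, 9792) = 2
2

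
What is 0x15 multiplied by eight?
Convert 0x15 (hexadecimal) → 1×16 + 5 = 21 (decimal)
Convert eight (English words) → 8 (decimal)
Compute 21 × 8 = 168
168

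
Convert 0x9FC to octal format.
Convert 0x9FC (hexadecimal) → 9×256 + 15×16 + 12 = 2556 (decimal)
Convert 2556 (decimal) → 2556 = 4×512 + 7×64 + 7×8 + 4 → 0o4774 (octal)
0o4774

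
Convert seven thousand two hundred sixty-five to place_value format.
Convert seven thousand two hundred sixty-five (English words) → 7×1000 + 2×100 + 65 = 7265 (decimal)
Convert 7265 (decimal) → 7265 = 7×1000 + 2×100 + 6×10 + 5 → 7 thousands, 2 hundreds, 6 tens, 5 ones (place-value notation)
7 thousands, 2 hundreds, 6 tens, 5 ones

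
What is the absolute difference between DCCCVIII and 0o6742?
Convert DCCCVIII (Roman numeral) → 500 + 100 + 100 + 100 + 5 + 1 + 1 + 1 = 808 (decimal)
Convert 0o6742 (octal) → 6×512 + 7×64 + 4×8 + 2 = 3554 (decimal)
Compute |808 - 3554| = 2746
2746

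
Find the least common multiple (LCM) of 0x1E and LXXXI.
Convert 0x1E (hexadecimal) → 1×16 + 14 = 30 (decimal)
Convert LXXXI (Roman numeral) → 50 + 10 + 10 + 10 + 1 = 81 (decimal)
Compute lcm(30, 81) = 810
810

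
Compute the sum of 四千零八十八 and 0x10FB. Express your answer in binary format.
Convert 四千零八十八 (Chinese numeral) → 4×1000 + 8×10 + 8 = 4088 (decimal)
Convert 0x10FB (hexadecimal) → 1×4096 + 15×16 + 11 = 4347 (decimal)
Compute 4088 + 4347 = 8435
Convert 8435 (decimal) → 8435 = 8192 + 128 + 64 + 32 + 16 + 2 + 1 → 0b10000011110011 (binary)
0b10000011110011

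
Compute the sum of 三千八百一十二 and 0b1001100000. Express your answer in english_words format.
Convert 三千八百一十二 (Chinese numeral) → 3×1000 + 8×100 + 1×10 + 2 = 3812 (decimal)
Convert 0b1001100000 (binary) → 512 + 64 + 32 = 608 (decimal)
Compute 3812 + 608 = 4420
Convert 4420 (decimal) → 4420 = 4×1000 + 4×100 + 20 → four thousand four hundred twenty (English words)
four thousand four hundred twenty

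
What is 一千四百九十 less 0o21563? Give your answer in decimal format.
Convert 一千四百九十 (Chinese numeral) → 1×1000 + 4×100 + 9×10 = 1490 (decimal)
Convert 0o21563 (octal) → 2×4096 + 1×512 + 5×64 + 6×8 + 3 = 9075 (decimal)
Compute 1490 - 9075 = -7585
-7585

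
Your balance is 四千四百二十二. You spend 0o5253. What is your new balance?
Convert 四千四百二十二 (Chinese numeral) → 4×1000 + 4×100 + 2×10 + 2 = 4422 (decimal)
Convert 0o5253 (octal) → 5×512 + 2×64 + 5×8 + 3 = 2731 (decimal)
Compute 4422 - 2731 = 1691
1691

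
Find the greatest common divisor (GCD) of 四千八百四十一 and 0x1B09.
Convert 四千八百四十一 (Chinese numeral) → 4×1000 + 8×100 + 4×10 + 1 = 4841 (decimal)
Convert 0x1B09 (hexadecimal) → 1×4096 + 11×256 + 9 = 6921 (decimal)
Compute gcd(4841, 6921) = 1
1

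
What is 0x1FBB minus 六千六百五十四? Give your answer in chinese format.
Convert 0x1FBB (hexadecimal) → 1×4096 + 15×256 + 11×16 + 11 = 8123 (decimal)
Convert 六千六百五十四 (Chinese numeral) → 6×1000 + 6×100 + 5×10 + 4 = 6654 (decimal)
Compute 8123 - 6654 = 1469
Convert 1469 (decimal) → 1469 = 1×1000 + 4×100 + 6×10 + 9 → 一千四百六十九 (Chinese numeral)
一千四百六十九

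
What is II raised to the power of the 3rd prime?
Convert II (Roman numeral) → 1 + 1 = 2 (decimal)
Convert the 3rd prime (prime index) → 5 (decimal)
Compute 2 ^ 5 = 32
32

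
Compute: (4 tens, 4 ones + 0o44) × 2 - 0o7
Convert 4 tens, 4 ones (place-value notation) → 4×10 + 4 = 44 (decimal)
Convert 0o44 (octal) → 4×8 + 4 = 36 (decimal)
Convert 0o7 (octal) → 7 (decimal)
Expression in decimal: (44 + 36) × 2 - 7
Parentheses first: 44 + 36 = 80
Multiply: 80 × 2 = 160
Subtract: 160 - 7 = 153
153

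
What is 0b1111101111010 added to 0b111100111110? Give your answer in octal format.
Convert 0b1111101111010 (binary) → 4096 + 2048 + 1024 + 512 + 256 + 64 + 32 + 16 + 8 + 2 = 8058 (decimal)
Convert 0b111100111110 (binary) → 2048 + 1024 + 512 + 256 + 32 + 16 + 8 + 4 + 2 = 3902 (decimal)
Compute 8058 + 3902 = 11960
Convert 11960 (decimal) → 11960 = 2×4096 + 7×512 + 2×64 + 7×8 → 0o27270 (octal)
0o27270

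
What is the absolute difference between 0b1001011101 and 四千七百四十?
Convert 0b1001011101 (binary) → 512 + 64 + 16 + 8 + 4 + 1 = 605 (decimal)
Convert 四千七百四十 (Chinese numeral) → 4×1000 + 7×100 + 4×10 = 4740 (decimal)
Compute |605 - 4740| = 4135
4135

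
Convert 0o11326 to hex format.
Convert 0o11326 (octal) → 1×4096 + 1×512 + 3×64 + 2×8 + 6 = 4822 (decimal)
Convert 4822 (decimal) → 4822 = 1×4096 + 2×256 + 13×16 + 6 → 0x12D6 (hexadecimal)
0x12D6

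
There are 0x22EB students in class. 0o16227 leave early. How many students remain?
Convert 0x22EB (hexadecimal) → 2×4096 + 2×256 + 14×16 + 11 = 8939 (decimal)
Convert 0o16227 (octal) → 1×4096 + 6×512 + 2×64 + 2×8 + 7 = 7319 (decimal)
Compute 8939 - 7319 = 1620
1620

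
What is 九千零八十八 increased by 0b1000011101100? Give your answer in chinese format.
Convert 九千零八十八 (Chinese numeral) → 9×1000 + 8×10 + 8 = 9088 (decimal)
Convert 0b1000011101100 (binary) → 4096 + 128 + 64 + 32 + 8 + 4 = 4332 (decimal)
Compute 9088 + 4332 = 13420
Convert 13420 (decimal) → 13420 = 1×10000 + 3×1000 + 4×100 + 2×10 → 一万三千四百二十 (Chinese numeral)
一万三千四百二十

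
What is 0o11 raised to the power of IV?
Convert 0o11 (octal) → 1×8 + 1 = 9 (decimal)
Convert IV (Roman numeral) → 4 (decimal)
Compute 9 ^ 4 = 6561
6561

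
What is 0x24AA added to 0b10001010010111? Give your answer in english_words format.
Convert 0x24AA (hexadecimal) → 2×4096 + 4×256 + 10×16 + 10 = 9386 (decimal)
Convert 0b10001010010111 (binary) → 8192 + 512 + 128 + 16 + 4 + 2 + 1 = 8855 (decimal)
Compute 9386 + 8855 = 18241
Convert 18241 (decimal) → 18241 = 18×1000 + 2×100 + 41 → eighteen thousand two hundred forty-one (English words)
eighteen thousand two hundred forty-one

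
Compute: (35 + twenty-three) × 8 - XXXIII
Convert twenty-three (English words) → 23 (decimal)
Convert XXXIII (Roman numeral) → 10 + 10 + 10 + 1 + 1 + 1 = 33 (decimal)
Expression in decimal: (35 + 23) × 8 - 33
Parentheses first: 35 + 23 = 58
Multiply: 58 × 8 = 464
Subtract: 464 - 33 = 431
431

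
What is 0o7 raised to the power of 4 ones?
Convert 0o7 (octal) → 7 (decimal)
Convert 4 ones (place-value notation) → 4 (decimal)
Compute 7 ^ 4 = 2401
2401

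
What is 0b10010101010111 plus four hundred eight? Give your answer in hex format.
Convert 0b10010101010111 (binary) → 8192 + 1024 + 256 + 64 + 16 + 4 + 2 + 1 = 9559 (decimal)
Convert four hundred eight (English words) → 4×100 + 8 = 408 (decimal)
Compute 9559 + 408 = 9967
Convert 9967 (decimal) → 9967 = 2×4096 + 6×256 + 14×16 + 15 → 0x26EF (hexadecimal)
0x26EF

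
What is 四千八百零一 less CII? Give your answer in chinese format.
Convert 四千八百零一 (Chinese numeral) → 4×1000 + 8×100 + 1 = 4801 (decimal)
Convert CII (Roman numeral) → 100 + 1 + 1 = 102 (decimal)
Compute 4801 - 102 = 4699
Convert 4699 (decimal) → 4699 = 4×1000 + 6×100 + 9×10 + 9 → 四千六百九十九 (Chinese numeral)
四千六百九十九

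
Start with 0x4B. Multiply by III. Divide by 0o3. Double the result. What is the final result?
Convert 0x4B (hexadecimal) → 4×16 + 11 = 75 (decimal)
Start: 75
Convert III (Roman numeral) → 1 + 1 + 1 = 3 (decimal)
75 × 3 = 225
Convert 0o3 (octal) → 3 (decimal)
225 ÷ 3 = 75
75 × 2 = 150
150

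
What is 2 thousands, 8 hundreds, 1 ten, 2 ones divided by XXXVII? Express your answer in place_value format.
Convert 2 thousands, 8 hundreds, 1 ten, 2 ones (place-value notation) → 2×1000 + 8×100 + 1×10 + 2 = 2812 (decimal)
Convert XXXVII (Roman numeral) → 10 + 10 + 10 + 5 + 1 + 1 = 37 (decimal)
Compute 2812 ÷ 37 = 76
Convert 76 (decimal) → 76 = 7×10 + 6 → 7 tens, 6 ones (place-value notation)
7 tens, 6 ones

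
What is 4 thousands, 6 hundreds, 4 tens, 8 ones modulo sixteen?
Convert 4 thousands, 6 hundreds, 4 tens, 8 ones (place-value notation) → 4×1000 + 6×100 + 4×10 + 8 = 4648 (decimal)
Convert sixteen (English words) → 16 (decimal)
Compute 4648 mod 16 = 8
8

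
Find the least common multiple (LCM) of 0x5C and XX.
Convert 0x5C (hexadecimal) → 5×16 + 12 = 92 (decimal)
Convert XX (Roman numeral) → 10 + 10 = 20 (decimal)
Compute lcm(92, 20) = 460
460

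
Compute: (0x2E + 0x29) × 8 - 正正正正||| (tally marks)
Convert 0x2E (hexadecimal) → 2×16 + 14 = 46 (decimal)
Convert 0x29 (hexadecimal) → 2×16 + 9 = 41 (decimal)
Convert 正正正正||| (tally marks) → 5 + 5 + 5 + 5 + 3 = 23 (decimal)
Expression in decimal: (46 + 41) × 8 - 23
Parentheses first: 46 + 41 = 87
Multiply: 87 × 8 = 696
Subtract: 696 - 23 = 673
673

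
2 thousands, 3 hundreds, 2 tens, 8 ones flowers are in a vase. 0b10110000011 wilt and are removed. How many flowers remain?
Convert 2 thousands, 3 hundreds, 2 tens, 8 ones (place-value notation) → 2×1000 + 3×100 + 2×10 + 8 = 2328 (decimal)
Convert 0b10110000011 (binary) → 1024 + 256 + 128 + 2 + 1 = 1411 (decimal)
Compute 2328 - 1411 = 917
917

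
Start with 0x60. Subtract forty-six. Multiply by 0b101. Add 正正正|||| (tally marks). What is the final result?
Convert 0x60 (hexadecimal) → 6×16 = 96 (decimal)
Start: 96
Convert forty-six (English words) → 46 (decimal)
96 - 46 = 50
Convert 0b101 (binary) → 4 + 1 = 5 (decimal)
50 × 5 = 250
Convert 正正正|||| (tally marks) → 5 + 5 + 5 + 4 = 19 (decimal)
250 + 19 = 269
269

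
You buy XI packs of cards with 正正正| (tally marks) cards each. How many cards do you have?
Convert 正正正| (tally marks) → 5 + 5 + 5 + 1 = 16 (decimal)
Convert XI (Roman numeral) → 10 + 1 = 11 (decimal)
Compute 16 × 11 = 176
176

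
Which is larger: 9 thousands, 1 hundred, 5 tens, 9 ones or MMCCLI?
Convert 9 thousands, 1 hundred, 5 tens, 9 ones (place-value notation) → 9×1000 + 1×100 + 5×10 + 9 = 9159 (decimal)
Convert MMCCLI (Roman numeral) → 1000 + 1000 + 100 + 100 + 50 + 1 = 2251 (decimal)
Compare 9159 vs 2251: larger = 9159
9159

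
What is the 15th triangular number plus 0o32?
The 15th triangular number = 15×16/2 = 120
Convert 0o32 (octal) → 3×8 + 2 = 26 (decimal)
Compute 120 + 26 = 146
146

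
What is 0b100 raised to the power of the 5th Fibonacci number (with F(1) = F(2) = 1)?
Convert 0b100 (binary) → 4 (decimal)
Convert the 5th Fibonacci number (with F(1) = F(2) = 1) (Fibonacci index) → 1, 1, 2, 3, 5 → 5 (decimal)
Compute 4 ^ 5 = 1024
1024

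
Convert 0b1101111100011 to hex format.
Convert 0b1101111100011 (binary) → 4096 + 2048 + 512 + 256 + 128 + 64 + 32 + 2 + 1 = 7139 (decimal)
Convert 7139 (decimal) → 7139 = 1×4096 + 11×256 + 14×16 + 3 → 0x1BE3 (hexadecimal)
0x1BE3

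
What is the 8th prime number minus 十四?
The 8th prime number = 19
Convert 十四 (Chinese numeral) → 1×10 + 4 = 14 (decimal)
Compute 19 - 14 = 5
5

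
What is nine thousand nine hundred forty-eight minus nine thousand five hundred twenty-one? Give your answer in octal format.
Convert nine thousand nine hundred forty-eight (English words) → 9×1000 + 9×100 + 48 = 9948 (decimal)
Convert nine thousand five hundred twenty-one (English words) → 9×1000 + 5×100 + 21 = 9521 (decimal)
Compute 9948 - 9521 = 427
Convert 427 (decimal) → 427 = 6×64 + 5×8 + 3 → 0o653 (octal)
0o653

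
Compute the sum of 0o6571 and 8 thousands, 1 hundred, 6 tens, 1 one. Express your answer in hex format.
Convert 0o6571 (octal) → 6×512 + 5×64 + 7×8 + 1 = 3449 (decimal)
Convert 8 thousands, 1 hundred, 6 tens, 1 one (place-value notation) → 8×1000 + 1×100 + 6×10 + 1 = 8161 (decimal)
Compute 3449 + 8161 = 11610
Convert 11610 (decimal) → 11610 = 2×4096 + 13×256 + 5×16 + 10 → 0x2D5A (hexadecimal)
0x2D5A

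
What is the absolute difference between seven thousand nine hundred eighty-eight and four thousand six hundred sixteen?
Convert seven thousand nine hundred eighty-eight (English words) → 7×1000 + 9×100 + 88 = 7988 (decimal)
Convert four thousand six hundred sixteen (English words) → 4×1000 + 6×100 + 16 = 4616 (decimal)
Compute |7988 - 4616| = 3372
3372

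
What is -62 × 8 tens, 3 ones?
Convert 8 tens, 3 ones (place-value notation) → 8×10 + 3 = 83 (decimal)
Compute -62 × 83 = -5146
-5146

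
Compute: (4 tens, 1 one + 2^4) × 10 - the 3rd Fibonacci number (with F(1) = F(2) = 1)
Convert 4 tens, 1 one (place-value notation) → 4×10 + 1 = 41 (decimal)
Convert 2^4 (power) → 16 (decimal)
Convert the 3rd Fibonacci number (with F(1) = F(2) = 1) (Fibonacci index) → 1, 1, 2 → 2 (decimal)
Expression in decimal: (41 + 16) × 10 - 2
Parentheses first: 41 + 16 = 57
Multiply: 57 × 10 = 570
Subtract: 570 - 2 = 568
568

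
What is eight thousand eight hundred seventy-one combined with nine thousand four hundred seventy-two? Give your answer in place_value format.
Convert eight thousand eight hundred seventy-one (English words) → 8×1000 + 8×100 + 71 = 8871 (decimal)
Convert nine thousand four hundred seventy-two (English words) → 9×1000 + 4×100 + 72 = 9472 (decimal)
Compute 8871 + 9472 = 18343
Convert 18343 (decimal) → 18343 = 18×1000 + 3×100 + 4×10 + 3 → 18 thousands, 3 hundreds, 4 tens, 3 ones (place-value notation)
18 thousands, 3 hundreds, 4 tens, 3 ones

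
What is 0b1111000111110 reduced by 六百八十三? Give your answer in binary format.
Convert 0b1111000111110 (binary) → 4096 + 2048 + 1024 + 512 + 32 + 16 + 8 + 4 + 2 = 7742 (decimal)
Convert 六百八十三 (Chinese numeral) → 6×100 + 8×10 + 3 = 683 (decimal)
Compute 7742 - 683 = 7059
Convert 7059 (decimal) → 7059 = 4096 + 2048 + 512 + 256 + 128 + 16 + 2 + 1 → 0b1101110010011 (binary)
0b1101110010011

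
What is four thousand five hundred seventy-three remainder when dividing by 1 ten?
Convert four thousand five hundred seventy-three (English words) → 4×1000 + 5×100 + 73 = 4573 (decimal)
Convert 1 ten (place-value notation) → 1×10 = 10 (decimal)
Compute 4573 mod 10 = 3
3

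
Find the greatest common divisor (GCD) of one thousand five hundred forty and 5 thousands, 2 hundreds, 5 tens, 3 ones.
Convert one thousand five hundred forty (English words) → 1×1000 + 5×100 + 40 = 1540 (decimal)
Convert 5 thousands, 2 hundreds, 5 tens, 3 ones (place-value notation) → 5×1000 + 2×100 + 5×10 + 3 = 5253 (decimal)
Compute gcd(1540, 5253) = 1
1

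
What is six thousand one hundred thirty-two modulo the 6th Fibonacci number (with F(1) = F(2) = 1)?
Convert six thousand one hundred thirty-two (English words) → 6×1000 + 1×100 + 32 = 6132 (decimal)
Convert the 6th Fibonacci number (with F(1) = F(2) = 1) (Fibonacci index) → 1, 1, 2, 3, 5, 8 → 8 (decimal)
Compute 6132 mod 8 = 4
4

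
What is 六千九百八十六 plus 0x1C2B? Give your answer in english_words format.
Convert 六千九百八十六 (Chinese numeral) → 6×1000 + 9×100 + 8×10 + 6 = 6986 (decimal)
Convert 0x1C2B (hexadecimal) → 1×4096 + 12×256 + 2×16 + 11 = 7211 (decimal)
Compute 6986 + 7211 = 14197
Convert 14197 (decimal) → 14197 = 14×1000 + 1×100 + 97 → fourteen thousand one hundred ninety-seven (English words)
fourteen thousand one hundred ninety-seven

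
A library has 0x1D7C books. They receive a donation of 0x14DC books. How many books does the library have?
Convert 0x1D7C (hexadecimal) → 1×4096 + 13×256 + 7×16 + 12 = 7548 (decimal)
Convert 0x14DC (hexadecimal) → 1×4096 + 4×256 + 13×16 + 12 = 5340 (decimal)
Compute 7548 + 5340 = 12888
12888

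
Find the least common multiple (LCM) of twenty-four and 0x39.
Convert twenty-four (English words) → 24 (decimal)
Convert 0x39 (hexadecimal) → 3×16 + 9 = 57 (decimal)
Compute lcm(24, 57) = 456
456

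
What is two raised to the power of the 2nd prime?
Convert two (English words) → 2 (decimal)
Convert the 2nd prime (prime index) → 3 (decimal)
Compute 2 ^ 3 = 8
8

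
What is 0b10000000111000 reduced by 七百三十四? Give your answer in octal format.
Convert 0b10000000111000 (binary) → 8192 + 32 + 16 + 8 = 8248 (decimal)
Convert 七百三十四 (Chinese numeral) → 7×100 + 3×10 + 4 = 734 (decimal)
Compute 8248 - 734 = 7514
Convert 7514 (decimal) → 7514 = 1×4096 + 6×512 + 5×64 + 3×8 + 2 → 0o16532 (octal)
0o16532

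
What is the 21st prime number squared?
The 21st prime number = 73
Compute 73² = 73 × 73 = 5329
5329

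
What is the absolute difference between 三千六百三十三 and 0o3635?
Convert 三千六百三十三 (Chinese numeral) → 3×1000 + 6×100 + 3×10 + 3 = 3633 (decimal)
Convert 0o3635 (octal) → 3×512 + 6×64 + 3×8 + 5 = 1949 (decimal)
Compute |3633 - 1949| = 1684
1684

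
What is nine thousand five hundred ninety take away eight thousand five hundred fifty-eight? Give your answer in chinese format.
Convert nine thousand five hundred ninety (English words) → 9×1000 + 5×100 + 90 = 9590 (decimal)
Convert eight thousand five hundred fifty-eight (English words) → 8×1000 + 5×100 + 58 = 8558 (decimal)
Compute 9590 - 8558 = 1032
Convert 1032 (decimal) → 1032 = 1×1000 + 3×10 + 2 → 一千零三十二 (Chinese numeral)
一千零三十二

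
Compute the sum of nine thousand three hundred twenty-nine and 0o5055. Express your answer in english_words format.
Convert nine thousand three hundred twenty-nine (English words) → 9×1000 + 3×100 + 29 = 9329 (decimal)
Convert 0o5055 (octal) → 5×512 + 5×8 + 5 = 2605 (decimal)
Compute 9329 + 2605 = 11934
Convert 11934 (decimal) → 11934 = 11×1000 + 9×100 + 34 → eleven thousand nine hundred thirty-four (English words)
eleven thousand nine hundred thirty-four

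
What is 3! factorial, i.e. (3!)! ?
Convert 3! (factorial) → 6 (decimal)
Compute 6! = 720
720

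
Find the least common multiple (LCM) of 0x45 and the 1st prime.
Convert 0x45 (hexadecimal) → 4×16 + 5 = 69 (decimal)
Convert the 1st prime (prime index) → 2 (decimal)
Compute lcm(69, 2) = 138
138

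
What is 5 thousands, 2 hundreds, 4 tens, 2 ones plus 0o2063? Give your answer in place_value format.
Convert 5 thousands, 2 hundreds, 4 tens, 2 ones (place-value notation) → 5×1000 + 2×100 + 4×10 + 2 = 5242 (decimal)
Convert 0o2063 (octal) → 2×512 + 6×8 + 3 = 1075 (decimal)
Compute 5242 + 1075 = 6317
Convert 6317 (decimal) → 6317 = 6×1000 + 3×100 + 1×10 + 7 → 6 thousands, 3 hundreds, 1 ten, 7 ones (place-value notation)
6 thousands, 3 hundreds, 1 ten, 7 ones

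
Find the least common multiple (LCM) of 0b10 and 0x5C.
Convert 0b10 (binary) → 2 (decimal)
Convert 0x5C (hexadecimal) → 5×16 + 12 = 92 (decimal)
Compute lcm(2, 92) = 92
92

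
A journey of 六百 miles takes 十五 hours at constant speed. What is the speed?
Convert 六百 (Chinese numeral) → 6×100 = 600 (decimal)
Convert 十五 (Chinese numeral) → 1×10 + 5 = 15 (decimal)
Compute 600 ÷ 15 = 40
40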